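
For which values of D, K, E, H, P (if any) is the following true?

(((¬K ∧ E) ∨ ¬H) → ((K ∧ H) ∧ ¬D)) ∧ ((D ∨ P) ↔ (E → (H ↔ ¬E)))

D: True; K: True; E: False; H: True; P: False

  ((¬K ∧ E) ∨ ¬H) → ((K ∧ H) ∧ ¬D) = True
    (¬K ∧ E) ∨ ¬H = False
      ¬K ∧ E = False
        ¬K = False
      ¬H = False
    (K ∧ H) ∧ ¬D = False
      K ∧ H = True
      ¬D = False
  (D ∨ P) ↔ (E → (H ↔ ¬E)) = True
    D ∨ P = True
    E → (H ↔ ¬E) = True
      H ↔ ¬E = True
        ¬E = True
Both conjuncts True, so the formula holds.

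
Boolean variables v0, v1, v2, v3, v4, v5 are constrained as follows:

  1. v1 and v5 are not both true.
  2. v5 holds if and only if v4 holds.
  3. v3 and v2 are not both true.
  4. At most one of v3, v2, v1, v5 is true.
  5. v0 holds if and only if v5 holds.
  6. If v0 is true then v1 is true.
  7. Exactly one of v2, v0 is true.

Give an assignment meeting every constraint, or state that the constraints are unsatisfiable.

v0 = False, v1 = False, v2 = True, v3 = False, v4 = False, v5 = False

  (1) v1=F, v5=F — not both ✓
  (2) v5=F, v4=F — same ✓
  (3) v3=F, v2=T — not both ✓
  (4) {v3, v2, v1, v5}: 1 true — at most one ✓
  (5) v0=F, v5=F — same ✓
  (6) v0=F ⇒ v1: vacuous ✓
  (7) {v2, v0}: 1 true — exactly one ✓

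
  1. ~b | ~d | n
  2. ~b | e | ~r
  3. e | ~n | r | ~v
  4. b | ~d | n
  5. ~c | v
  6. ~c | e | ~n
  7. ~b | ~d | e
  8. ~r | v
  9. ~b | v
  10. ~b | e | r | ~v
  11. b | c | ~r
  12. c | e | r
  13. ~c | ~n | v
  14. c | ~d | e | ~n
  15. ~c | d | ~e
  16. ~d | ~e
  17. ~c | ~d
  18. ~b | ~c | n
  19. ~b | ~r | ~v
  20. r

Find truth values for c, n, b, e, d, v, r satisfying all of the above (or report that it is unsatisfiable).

c = True; n = False; b = False; e = False; d = False; v = True; r = True

Unit clause (r) forces r = True.
In (~r | v) only v is left, so v = True.
In (~b | ~r | ~v) only ~b is left, so b = False.
In (b | c | ~r) only c is left, so c = True.
In (~c | ~d) only ~d is left, so d = False.
In (~c | d | ~e) only ~e is left, so e = False.
In (~c | e | ~n) only ~n is left, so n = False.
All clauses satisfied.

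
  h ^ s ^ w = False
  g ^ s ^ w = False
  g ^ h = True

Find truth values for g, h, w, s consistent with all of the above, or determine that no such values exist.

Adding constraints 1, 2, 3 mod 2: every variable appears an even number of times on the left, so the left side is 0.
But the right sides sum to 1 (mod 2). 0 ≠ 1 — the system is inconsistent.

The formula is unsatisfiable.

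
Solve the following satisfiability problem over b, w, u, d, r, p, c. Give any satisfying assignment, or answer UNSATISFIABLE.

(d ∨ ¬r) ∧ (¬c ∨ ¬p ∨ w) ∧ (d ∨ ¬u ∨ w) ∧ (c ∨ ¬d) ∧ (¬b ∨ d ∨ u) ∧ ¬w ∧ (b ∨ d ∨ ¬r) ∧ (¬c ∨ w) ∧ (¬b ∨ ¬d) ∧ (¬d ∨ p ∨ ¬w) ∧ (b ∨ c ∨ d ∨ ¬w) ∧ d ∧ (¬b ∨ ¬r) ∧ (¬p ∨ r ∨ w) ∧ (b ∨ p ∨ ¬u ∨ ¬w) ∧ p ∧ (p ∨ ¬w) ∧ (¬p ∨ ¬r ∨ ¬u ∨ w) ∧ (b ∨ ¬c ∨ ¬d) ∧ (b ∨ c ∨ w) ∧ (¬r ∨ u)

Unsatisfiable

Case w = True:
  Clause (¬w) is falsified — contradiction.
Case w = False:
  (¬c ∨ w) forces c = False.
  (c ∨ ¬d) forces d = False.
  Clause (d) is falsified — contradiction.
Both cases fail, so the formula is unsatisfiable.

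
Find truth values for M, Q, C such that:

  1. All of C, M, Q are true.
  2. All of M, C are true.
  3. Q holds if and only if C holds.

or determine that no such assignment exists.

M = True, Q = True, C = True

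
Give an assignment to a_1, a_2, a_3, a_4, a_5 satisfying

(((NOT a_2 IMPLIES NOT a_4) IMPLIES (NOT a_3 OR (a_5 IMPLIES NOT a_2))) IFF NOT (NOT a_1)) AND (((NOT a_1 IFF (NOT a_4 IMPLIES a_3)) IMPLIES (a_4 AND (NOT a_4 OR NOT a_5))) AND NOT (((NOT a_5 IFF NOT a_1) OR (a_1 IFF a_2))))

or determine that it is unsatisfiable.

a_1=T; a_2=F; a_3=T; a_4=F; a_5=F

  ((NOT a_2 IMPLIES NOT a_4) IMPLIES (NOT a_3 OR (a_5 IMPLIES NOT a_2))) IFF NOT (NOT a_1) = True
    (NOT a_2 IMPLIES NOT a_4) IMPLIES (NOT a_3 OR (a_5 IMPLIES NOT a_2)) = True
      NOT a_2 IMPLIES NOT a_4 = True
        NOT a_2 = True
        NOT a_4 = True
      NOT a_3 OR (a_5 IMPLIES NOT a_2) = True
        NOT a_3 = False
        a_5 IMPLIES NOT a_2 = True
          NOT a_2 = True
    NOT (NOT a_1) = True
      NOT a_1 = False
  ((NOT a_1 IFF (NOT a_4 IMPLIES a_3)) IMPLIES (a_4 AND (NOT a_4 OR NOT a_5))) AND NOT (((NOT a_5 IFF NOT a_1) OR (a_1 IFF a_2))) = True
    (NOT a_1 IFF (NOT a_4 IMPLIES a_3)) IMPLIES (a_4 AND (NOT a_4 OR NOT a_5)) = True
      NOT a_1 IFF (NOT a_4 IMPLIES a_3) = False
        NOT a_1 = False
        NOT a_4 IMPLIES a_3 = True
          NOT a_4 = True
      a_4 AND (NOT a_4 OR NOT a_5) = False
        NOT a_4 OR NOT a_5 = True
          NOT a_4 = True
          NOT a_5 = True
    NOT (((NOT a_5 IFF NOT a_1) OR (a_1 IFF a_2))) = True
      (NOT a_5 IFF NOT a_1) OR (a_1 IFF a_2) = False
        NOT a_5 IFF NOT a_1 = False
          NOT a_5 = True
          NOT a_1 = False
        a_1 IFF a_2 = False
Both conjuncts True, so the formula holds.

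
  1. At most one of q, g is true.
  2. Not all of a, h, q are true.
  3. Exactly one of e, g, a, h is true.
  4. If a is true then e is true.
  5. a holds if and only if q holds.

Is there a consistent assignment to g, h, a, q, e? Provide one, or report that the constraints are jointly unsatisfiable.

g=F; h=T; a=F; q=F; e=F

  (1) {q, g}: 0 true — at most one ✓
  (2) {a, h, q}: 1/3 true — not all ✓
  (3) {e, g, a, h}: 1 true — exactly one ✓
  (4) a=F ⇒ e: vacuous ✓
  (5) a=F, q=F — same ✓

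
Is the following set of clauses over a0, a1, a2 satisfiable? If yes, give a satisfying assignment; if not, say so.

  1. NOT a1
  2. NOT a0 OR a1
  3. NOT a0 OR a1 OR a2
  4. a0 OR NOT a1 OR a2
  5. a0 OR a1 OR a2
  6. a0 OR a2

Unit clause (NOT a1) forces a1 = False.
In (NOT a0 OR a1) only NOT a0 is left, so a0 = False.
In (a0 OR a1 OR a2) only a2 is left, so a2 = True.
Check each clause:
  (NOT a1): NOT a1 holds.
  (NOT a0 OR a1): NOT a0 holds.
  (NOT a0 OR a1 OR a2): NOT a0 holds.
  (a0 OR NOT a1 OR a2): NOT a1 holds.
  (a0 OR a1 OR a2): a2 holds.
  (a0 OR a2): a2 holds.
All clauses satisfied.

a0 = False, a1 = False, a2 = True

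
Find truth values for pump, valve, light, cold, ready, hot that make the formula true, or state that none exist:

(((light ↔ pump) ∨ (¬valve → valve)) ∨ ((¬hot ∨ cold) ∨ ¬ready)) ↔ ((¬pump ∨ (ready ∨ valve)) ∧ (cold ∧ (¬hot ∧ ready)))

pump = True, valve = True, light = True, cold = True, ready = True, hot = False

  (((light ↔ pump) ∨ (¬valve → valve)) ∨ ((¬hot ∨ cold) ∨ ¬ready)) ↔ ((¬pump ∨ (ready ∨ valve)) ∧ (cold ∧ (¬hot ∧ ready))) = True
    ((light ↔ pump) ∨ (¬valve → valve)) ∨ ((¬hot ∨ cold) ∨ ¬ready) = True
      (light ↔ pump) ∨ (¬valve → valve) = True
        light ↔ pump = True
        ¬valve → valve = True
          ¬valve = False
      (¬hot ∨ cold) ∨ ¬ready = True
        ¬hot ∨ cold = True
          ¬hot = True
        ¬ready = False
    (¬pump ∨ (ready ∨ valve)) ∧ (cold ∧ (¬hot ∧ ready)) = True
      ¬pump ∨ (ready ∨ valve) = True
        ¬pump = False
        ready ∨ valve = True
      cold ∧ (¬hot ∧ ready) = True
        ¬hot ∧ ready = True
          ¬hot = True
The formula evaluates to True.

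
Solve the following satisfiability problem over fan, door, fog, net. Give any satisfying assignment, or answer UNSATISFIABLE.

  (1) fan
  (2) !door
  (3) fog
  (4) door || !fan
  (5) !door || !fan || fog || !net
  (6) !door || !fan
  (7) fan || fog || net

Unsatisfiable

Case fan = True:
  (!door) forces door = False.
  Clause (door || !fan) is falsified — contradiction.
Case fan = False:
  Clause (fan) is falsified — contradiction.
Both cases fail, so the formula is unsatisfiable.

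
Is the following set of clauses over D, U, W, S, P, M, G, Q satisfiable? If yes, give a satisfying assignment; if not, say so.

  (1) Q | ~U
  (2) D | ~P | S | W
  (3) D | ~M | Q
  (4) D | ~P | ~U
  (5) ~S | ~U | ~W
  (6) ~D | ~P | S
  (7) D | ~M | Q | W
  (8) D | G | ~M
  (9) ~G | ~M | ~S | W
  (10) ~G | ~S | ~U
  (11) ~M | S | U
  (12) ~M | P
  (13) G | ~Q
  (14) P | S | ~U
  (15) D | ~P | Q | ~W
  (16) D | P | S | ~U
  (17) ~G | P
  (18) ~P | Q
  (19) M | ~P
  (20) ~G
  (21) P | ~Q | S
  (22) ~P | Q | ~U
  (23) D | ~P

D=F, U=F, W=T, S=F, P=F, M=F, G=F, Q=F

Unit clause (~G) forces G = False.
In (G | ~Q) only ~Q is left, so Q = False.
In (~P | Q) only ~P is left, so P = False.
In (Q | ~U) only ~U is left, so U = False.
In (~M | P) only ~M is left, so M = False.
Set D = False.
Set W = True.
Set S = False.
All clauses satisfied.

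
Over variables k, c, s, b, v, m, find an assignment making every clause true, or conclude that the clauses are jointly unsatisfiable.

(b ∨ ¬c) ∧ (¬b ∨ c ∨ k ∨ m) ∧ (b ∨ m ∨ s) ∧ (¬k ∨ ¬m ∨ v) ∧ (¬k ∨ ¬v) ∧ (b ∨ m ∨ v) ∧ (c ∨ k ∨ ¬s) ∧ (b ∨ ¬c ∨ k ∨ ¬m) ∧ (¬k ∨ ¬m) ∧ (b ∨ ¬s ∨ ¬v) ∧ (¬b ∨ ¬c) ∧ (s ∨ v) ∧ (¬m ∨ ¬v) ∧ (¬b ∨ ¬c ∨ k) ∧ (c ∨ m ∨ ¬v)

k = True, c = False, s = True, b = True, v = False, m = False

Set k = True.
  then (¬k ∨ ¬v) forces v = False.
  then (¬k ∨ ¬m) forces m = False.
  then (s ∨ v) forces s = True.
  then (b ∨ m ∨ v) forces b = True.
  then (¬b ∨ ¬c) forces c = False.
All clauses satisfied.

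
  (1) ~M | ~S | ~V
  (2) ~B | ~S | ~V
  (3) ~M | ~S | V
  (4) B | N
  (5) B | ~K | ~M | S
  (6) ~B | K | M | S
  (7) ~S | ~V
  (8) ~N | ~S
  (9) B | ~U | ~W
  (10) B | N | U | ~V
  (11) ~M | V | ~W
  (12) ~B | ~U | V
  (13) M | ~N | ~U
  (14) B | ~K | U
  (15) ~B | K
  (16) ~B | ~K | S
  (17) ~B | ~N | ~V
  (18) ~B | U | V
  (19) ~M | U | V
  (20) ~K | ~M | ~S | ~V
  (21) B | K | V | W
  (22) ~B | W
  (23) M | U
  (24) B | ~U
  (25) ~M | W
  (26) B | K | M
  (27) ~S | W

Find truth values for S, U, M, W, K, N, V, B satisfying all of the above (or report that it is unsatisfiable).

Set S = False.
Try U = True:
  (B | ~U) forces B = True.
  (~B | ~U | V) forces V = True.
  (~B | K) forces K = True.
  clause (~B | ~K | S) is falsified — backtrack.
So U = False.
  then (M | U) forces M = True.
  then (~M | W) forces W = True.
  then (~M | V | ~W) forces V = True.
Try K = True:
  (B | ~K | ~M | S) forces B = True.
  clause (~B | ~K | S) is falsified — backtrack.
So K = False.
  then (~B | K) forces B = False.
  then (B | N) forces N = True.
All clauses satisfied.

S = False, U = False, M = True, W = True, K = False, N = True, V = True, B = False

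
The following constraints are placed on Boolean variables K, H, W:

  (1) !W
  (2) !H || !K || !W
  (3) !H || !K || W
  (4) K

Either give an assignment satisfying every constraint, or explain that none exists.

K: True, H: False, W: False

Unit clause (!W) forces W = False.
Unit clause (K) forces K = True.
In (!H || !K || W) only !H is left, so H = False.
All clauses satisfied.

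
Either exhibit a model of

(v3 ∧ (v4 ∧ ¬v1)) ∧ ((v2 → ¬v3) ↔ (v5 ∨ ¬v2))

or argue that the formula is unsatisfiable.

v1=F, v2=T, v3=T, v4=T, v5=F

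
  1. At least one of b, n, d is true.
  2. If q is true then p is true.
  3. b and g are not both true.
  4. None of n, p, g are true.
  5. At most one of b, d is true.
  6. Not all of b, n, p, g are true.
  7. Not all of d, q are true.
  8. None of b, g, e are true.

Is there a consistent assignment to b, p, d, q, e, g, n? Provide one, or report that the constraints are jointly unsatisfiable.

b=F, p=F, d=T, q=F, e=F, g=F, n=F

  (1) {b, n, d}: 1 true — at least one ✓
  (2) q=F ⇒ p: vacuous ✓
  (3) b=F, g=F — not both ✓
  (4) {n, p, g}: 0 true — none ✓
  (5) {b, d}: 1 true — at most one ✓
  (6) {b, n, p, g}: 0/4 true — not all ✓
  (7) {d, q}: 1/2 true — not all ✓
  (8) {b, g, e}: 0 true — none ✓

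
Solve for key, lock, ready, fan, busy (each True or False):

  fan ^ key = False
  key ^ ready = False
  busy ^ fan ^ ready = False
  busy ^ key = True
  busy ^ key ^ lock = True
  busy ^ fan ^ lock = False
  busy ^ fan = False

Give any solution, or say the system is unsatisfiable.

Adding constraints 1, 5, 6 mod 2: every variable appears an even number of times on the left, so the left side is 0.
But the right sides sum to 1 (mod 2). 0 ≠ 1 — the system is inconsistent.

Unsatisfiable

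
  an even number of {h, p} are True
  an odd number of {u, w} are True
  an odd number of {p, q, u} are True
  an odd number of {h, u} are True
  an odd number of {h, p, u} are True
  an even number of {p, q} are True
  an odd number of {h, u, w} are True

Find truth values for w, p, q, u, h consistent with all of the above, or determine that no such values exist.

w: False; p: False; q: False; u: True; h: False

{h, p}: 0 true → even ✓
{u, w}: 1 true → odd ✓
{p, q, u}: 1 true → odd ✓
{h, u}: 1 true → odd ✓
{h, p, u}: 1 true → odd ✓
{p, q}: 0 true → even ✓
{h, u, w}: 1 true → odd ✓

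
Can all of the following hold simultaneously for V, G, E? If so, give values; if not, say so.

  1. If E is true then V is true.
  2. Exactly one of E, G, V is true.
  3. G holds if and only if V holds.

The formula is unsatisfiable.

Case G = True:
  (2) with G=T forces E = False.
  (2) with G=T forces V = False.
  Constraint (3) is violated (G=T, V=F) — contradiction.
Case G = False:
  (3) with G=F forces V = False.
  (1) with V=F forces E = False.
  Constraint (2) is violated (E=F, G=F, V=F) — contradiction.
Both cases fail — unsatisfiable.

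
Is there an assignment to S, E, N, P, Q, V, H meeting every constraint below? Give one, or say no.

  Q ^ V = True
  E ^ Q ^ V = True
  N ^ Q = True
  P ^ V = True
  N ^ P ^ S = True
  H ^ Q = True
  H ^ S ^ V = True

Adding constraints 3, 4, 5, 6, 7 mod 2: every variable appears an even number of times on the left, so the left side is 0.
But the right sides sum to 1 (mod 2). 0 ≠ 1 — the system is inconsistent.

Unsatisfiable — no assignment works.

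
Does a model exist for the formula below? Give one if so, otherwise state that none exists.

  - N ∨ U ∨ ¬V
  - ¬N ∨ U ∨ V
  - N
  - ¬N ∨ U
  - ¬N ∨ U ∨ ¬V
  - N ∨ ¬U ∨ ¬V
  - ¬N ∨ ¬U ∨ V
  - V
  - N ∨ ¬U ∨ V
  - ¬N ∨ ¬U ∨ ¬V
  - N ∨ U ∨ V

Unsatisfiable

Case N = True:
  (¬N ∨ U) forces U = True.
  (¬N ∨ ¬U ∨ V) forces V = True.
  Clause (¬N ∨ ¬U ∨ ¬V) is falsified — contradiction.
Case N = False:
  Clause (N) is falsified — contradiction.
Both cases fail, so the formula is unsatisfiable.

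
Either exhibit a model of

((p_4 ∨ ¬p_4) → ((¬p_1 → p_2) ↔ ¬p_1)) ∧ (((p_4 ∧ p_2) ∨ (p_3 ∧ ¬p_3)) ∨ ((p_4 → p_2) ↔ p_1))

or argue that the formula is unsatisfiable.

p_1 = False; p_2 = True; p_3 = True; p_4 = True

  (p_4 ∨ ¬p_4) → ((¬p_1 → p_2) ↔ ¬p_1) = True
    p_4 ∨ ¬p_4 = True
      ¬p_4 = False
    (¬p_1 → p_2) ↔ ¬p_1 = True
      ¬p_1 → p_2 = True
        ¬p_1 = True
      ¬p_1 = True
  ((p_4 ∧ p_2) ∨ (p_3 ∧ ¬p_3)) ∨ ((p_4 → p_2) ↔ p_1) = True
    (p_4 ∧ p_2) ∨ (p_3 ∧ ¬p_3) = True
      p_4 ∧ p_2 = True
      p_3 ∧ ¬p_3 = False
        ¬p_3 = False
    (p_4 → p_2) ↔ p_1 = False
      p_4 → p_2 = True
Both conjuncts True, so the formula holds.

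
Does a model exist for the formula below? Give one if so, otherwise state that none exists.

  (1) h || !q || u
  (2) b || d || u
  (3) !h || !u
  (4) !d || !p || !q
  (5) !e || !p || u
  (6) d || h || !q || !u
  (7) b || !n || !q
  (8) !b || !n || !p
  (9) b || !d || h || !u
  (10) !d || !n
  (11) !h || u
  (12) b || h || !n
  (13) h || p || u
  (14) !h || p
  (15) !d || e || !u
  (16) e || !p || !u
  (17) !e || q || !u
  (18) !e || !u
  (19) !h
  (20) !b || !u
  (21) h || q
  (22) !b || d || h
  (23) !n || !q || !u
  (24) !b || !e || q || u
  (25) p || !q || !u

No satisfying assignment exists.

Case h = True:
  Clause (!h) is falsified — contradiction.
Case h = False:
  (h || q) forces q = True.
  (h || !q || u) forces u = True.
  (d || h || !q || !u) forces d = True.
  (!d || !p || !q) forces p = False.
  Clause (p || !q || !u) is falsified — contradiction.
Both cases fail, so the formula is unsatisfiable.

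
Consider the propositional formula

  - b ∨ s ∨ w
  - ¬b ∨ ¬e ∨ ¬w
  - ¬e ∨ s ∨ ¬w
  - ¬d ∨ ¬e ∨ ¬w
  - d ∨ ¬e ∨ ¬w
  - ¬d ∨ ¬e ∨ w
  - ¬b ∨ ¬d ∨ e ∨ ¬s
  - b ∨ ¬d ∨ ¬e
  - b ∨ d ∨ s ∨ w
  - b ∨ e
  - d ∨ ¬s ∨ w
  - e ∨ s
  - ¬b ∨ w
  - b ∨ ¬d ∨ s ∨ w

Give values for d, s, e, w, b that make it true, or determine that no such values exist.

Set d = False.
Try s = False:
  (e ∨ s) forces e = True.
  (¬e ∨ s ∨ ¬w) forces w = False.
  (b ∨ s ∨ w) forces b = True.
  clause (¬b ∨ w) is falsified — backtrack.
So s = True.
  then (d ∨ ¬s ∨ w) forces w = True.
  then (d ∨ ¬e ∨ ¬w) forces e = False.
  then (b ∨ e) forces b = True.
All clauses satisfied.

d: False, s: True, e: False, w: True, b: True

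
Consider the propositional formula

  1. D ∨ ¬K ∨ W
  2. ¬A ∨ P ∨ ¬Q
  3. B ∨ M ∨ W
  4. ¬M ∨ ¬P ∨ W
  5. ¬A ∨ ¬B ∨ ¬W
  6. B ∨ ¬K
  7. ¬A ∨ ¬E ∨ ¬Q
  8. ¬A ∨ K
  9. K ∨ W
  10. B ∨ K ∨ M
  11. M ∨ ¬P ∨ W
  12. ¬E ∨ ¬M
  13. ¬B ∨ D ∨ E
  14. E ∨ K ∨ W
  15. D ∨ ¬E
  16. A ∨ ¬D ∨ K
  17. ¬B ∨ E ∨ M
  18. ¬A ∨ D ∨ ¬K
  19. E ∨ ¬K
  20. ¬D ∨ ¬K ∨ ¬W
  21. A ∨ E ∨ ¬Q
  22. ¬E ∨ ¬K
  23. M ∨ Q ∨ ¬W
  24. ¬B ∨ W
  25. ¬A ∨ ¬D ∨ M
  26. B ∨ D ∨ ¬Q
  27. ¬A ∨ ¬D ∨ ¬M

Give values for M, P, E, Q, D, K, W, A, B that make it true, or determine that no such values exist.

M: True, P: True, E: False, Q: False, D: False, K: False, W: True, A: False, B: False

Set M = True.
  then (¬E ∨ ¬M) forces E = False.
  then (E ∨ ¬K) forces K = False.
  then (¬A ∨ K) forces A = False.
  then (K ∨ W) forces W = True.
  then (A ∨ ¬D ∨ K) forces D = False.
  then (A ∨ E ∨ ¬Q) forces Q = False.
  then (¬B ∨ D ∨ E) forces B = False.
Set P = True.
All clauses satisfied.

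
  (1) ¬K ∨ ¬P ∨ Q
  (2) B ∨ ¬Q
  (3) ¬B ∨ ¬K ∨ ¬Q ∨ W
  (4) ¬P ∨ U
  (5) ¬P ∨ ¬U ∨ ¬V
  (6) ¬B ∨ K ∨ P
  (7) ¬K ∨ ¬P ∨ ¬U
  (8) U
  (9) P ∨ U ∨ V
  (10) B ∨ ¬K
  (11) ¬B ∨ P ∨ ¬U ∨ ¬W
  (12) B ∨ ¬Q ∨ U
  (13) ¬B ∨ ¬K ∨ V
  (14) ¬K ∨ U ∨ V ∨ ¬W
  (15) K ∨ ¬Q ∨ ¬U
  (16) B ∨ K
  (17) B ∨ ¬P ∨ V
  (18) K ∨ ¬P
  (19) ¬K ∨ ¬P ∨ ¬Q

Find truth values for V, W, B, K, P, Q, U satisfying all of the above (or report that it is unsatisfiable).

Unit clause (U) forces U = True.
Set V = True.
  then (¬P ∨ ¬U ∨ ¬V) forces P = False.
Try W = True:
  (¬B ∨ P ∨ ¬U ∨ ¬W) forces B = False.
  (B ∨ ¬Q) forces Q = False.
  (B ∨ ¬K) forces K = False.
  clause (B ∨ K) is falsified — backtrack.
So W = False.
Try B = False:
  (B ∨ ¬Q) forces Q = False.
  (B ∨ ¬K) forces K = False.
  clause (B ∨ K) is falsified — backtrack.
So B = True.
  then (¬B ∨ K ∨ P) forces K = True.
  then (¬B ∨ ¬K ∨ ¬Q ∨ W) forces Q = False.
All clauses satisfied.

V = True, W = False, B = True, K = True, P = False, Q = False, U = True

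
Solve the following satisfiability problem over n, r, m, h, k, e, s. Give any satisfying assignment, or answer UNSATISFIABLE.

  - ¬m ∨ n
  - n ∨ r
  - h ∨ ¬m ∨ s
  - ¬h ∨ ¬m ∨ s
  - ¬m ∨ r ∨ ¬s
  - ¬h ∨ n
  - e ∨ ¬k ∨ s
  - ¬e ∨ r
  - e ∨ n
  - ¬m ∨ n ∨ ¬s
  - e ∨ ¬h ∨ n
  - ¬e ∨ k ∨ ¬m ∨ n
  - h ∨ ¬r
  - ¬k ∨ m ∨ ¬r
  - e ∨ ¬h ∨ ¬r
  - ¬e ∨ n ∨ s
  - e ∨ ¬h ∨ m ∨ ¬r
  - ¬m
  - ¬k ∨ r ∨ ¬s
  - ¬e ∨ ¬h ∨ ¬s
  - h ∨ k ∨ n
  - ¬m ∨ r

Unit clause (¬m) forces m = False.
Set n = True.
Set r = False.
  then (¬e ∨ r) forces e = False.
Set h = False.
Try k = True:
  (e ∨ ¬k ∨ s) forces s = True.
  clause (¬k ∨ r ∨ ¬s) is falsified — backtrack.
So k = False.
Set s = True.
All clauses satisfied.

n: True; r: False; m: False; h: False; k: False; e: False; s: True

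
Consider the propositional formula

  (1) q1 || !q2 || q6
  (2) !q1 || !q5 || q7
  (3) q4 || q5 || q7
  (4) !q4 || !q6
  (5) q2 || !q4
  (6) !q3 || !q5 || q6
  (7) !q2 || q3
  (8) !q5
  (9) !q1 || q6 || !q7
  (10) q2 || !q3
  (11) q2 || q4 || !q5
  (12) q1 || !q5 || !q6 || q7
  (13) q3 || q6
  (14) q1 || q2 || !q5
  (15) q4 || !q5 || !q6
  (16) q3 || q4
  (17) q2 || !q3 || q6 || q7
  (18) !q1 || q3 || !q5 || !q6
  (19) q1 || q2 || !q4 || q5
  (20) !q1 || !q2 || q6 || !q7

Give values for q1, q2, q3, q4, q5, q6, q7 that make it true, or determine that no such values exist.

Unit clause (!q5) forces q5 = False.
Set q1 = True.
Try q2 = False:
  (q2 || !q4) forces q4 = False.
  (q4 || q5 || q7) forces q7 = True.
  (!q1 || q6 || !q7) forces q6 = True.
  (q2 || !q3) forces q3 = False.
  clause (q3 || q4) is falsified — backtrack.
So q2 = True.
  then (!q2 || q3) forces q3 = True.
Set q4 = True.
  then (!q4 || !q6) forces q6 = False.
  then (!q1 || q6 || !q7) forces q7 = False.
All clauses satisfied.

q1=T, q2=T, q3=T, q4=T, q5=F, q6=F, q7=F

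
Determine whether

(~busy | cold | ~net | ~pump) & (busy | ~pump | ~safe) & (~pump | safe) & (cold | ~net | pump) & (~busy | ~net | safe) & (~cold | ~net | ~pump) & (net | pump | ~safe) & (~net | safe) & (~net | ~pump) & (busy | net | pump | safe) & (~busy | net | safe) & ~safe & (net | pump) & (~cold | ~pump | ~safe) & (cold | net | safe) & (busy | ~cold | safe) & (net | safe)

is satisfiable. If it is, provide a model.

Case net = True:
  (~net | safe) forces safe = True.
  Clause (~safe) is falsified — contradiction.
Case net = False:
  (~safe) forces safe = False.
  Clause (net | safe) is falsified — contradiction.
Both cases fail, so the formula is unsatisfiable.

Unsatisfiable — no assignment works.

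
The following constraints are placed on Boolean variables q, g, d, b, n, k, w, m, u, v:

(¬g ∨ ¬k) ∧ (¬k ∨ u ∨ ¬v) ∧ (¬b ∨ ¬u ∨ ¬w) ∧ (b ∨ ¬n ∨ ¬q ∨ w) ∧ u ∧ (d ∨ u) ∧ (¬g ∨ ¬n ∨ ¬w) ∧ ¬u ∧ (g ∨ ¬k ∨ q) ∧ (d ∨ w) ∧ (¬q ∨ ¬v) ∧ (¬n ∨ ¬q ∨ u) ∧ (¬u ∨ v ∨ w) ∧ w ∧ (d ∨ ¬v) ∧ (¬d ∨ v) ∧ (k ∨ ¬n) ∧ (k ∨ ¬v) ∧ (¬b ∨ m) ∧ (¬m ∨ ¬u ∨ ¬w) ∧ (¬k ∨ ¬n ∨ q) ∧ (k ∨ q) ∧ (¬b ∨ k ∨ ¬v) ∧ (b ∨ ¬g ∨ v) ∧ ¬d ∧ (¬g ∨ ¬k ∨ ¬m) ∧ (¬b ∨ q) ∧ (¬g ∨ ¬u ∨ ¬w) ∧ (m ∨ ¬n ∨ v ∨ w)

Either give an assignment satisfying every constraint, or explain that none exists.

Unsatisfiable — no assignment works.

Case u = True:
  Clause (¬u) is falsified — contradiction.
Case u = False:
  Clause (u) is falsified — contradiction.
Both cases fail, so the formula is unsatisfiable.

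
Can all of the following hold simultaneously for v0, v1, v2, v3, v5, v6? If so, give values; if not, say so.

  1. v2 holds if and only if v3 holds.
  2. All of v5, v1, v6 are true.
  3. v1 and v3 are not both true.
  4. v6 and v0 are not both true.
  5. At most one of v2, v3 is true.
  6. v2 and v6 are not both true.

v0: False, v1: True, v2: False, v3: False, v5: True, v6: True

  (1) v2=F, v3=F — same ✓
  (2) {v5, v1, v6}: all 3 true ✓
  (3) v1=T, v3=F — not both ✓
  (4) v6=T, v0=F — not both ✓
  (5) {v2, v3}: 0 true — at most one ✓
  (6) v2=F, v6=T — not both ✓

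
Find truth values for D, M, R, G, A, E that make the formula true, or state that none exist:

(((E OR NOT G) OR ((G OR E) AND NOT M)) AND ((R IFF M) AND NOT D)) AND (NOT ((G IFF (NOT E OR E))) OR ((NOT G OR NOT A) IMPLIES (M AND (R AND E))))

D: False, M: False, R: False, G: False, A: False, E: False

  ((E OR NOT G) OR ((G OR E) AND NOT M)) AND ((R IFF M) AND NOT D) = True
    (E OR NOT G) OR ((G OR E) AND NOT M) = True
      E OR NOT G = True
        NOT G = True
      (G OR E) AND NOT M = False
        G OR E = False
        NOT M = True
    (R IFF M) AND NOT D = True
      R IFF M = True
      NOT D = True
  NOT ((G IFF (NOT E OR E))) OR ((NOT G OR NOT A) IMPLIES (M AND (R AND E))) = True
    NOT ((G IFF (NOT E OR E))) = True
      G IFF (NOT E OR E) = False
        NOT E OR E = True
          NOT E = True
    (NOT G OR NOT A) IMPLIES (M AND (R AND E)) = False
      NOT G OR NOT A = True
        NOT G = True
        NOT A = True
      M AND (R AND E) = False
        R AND E = False
Both conjuncts True, so the formula holds.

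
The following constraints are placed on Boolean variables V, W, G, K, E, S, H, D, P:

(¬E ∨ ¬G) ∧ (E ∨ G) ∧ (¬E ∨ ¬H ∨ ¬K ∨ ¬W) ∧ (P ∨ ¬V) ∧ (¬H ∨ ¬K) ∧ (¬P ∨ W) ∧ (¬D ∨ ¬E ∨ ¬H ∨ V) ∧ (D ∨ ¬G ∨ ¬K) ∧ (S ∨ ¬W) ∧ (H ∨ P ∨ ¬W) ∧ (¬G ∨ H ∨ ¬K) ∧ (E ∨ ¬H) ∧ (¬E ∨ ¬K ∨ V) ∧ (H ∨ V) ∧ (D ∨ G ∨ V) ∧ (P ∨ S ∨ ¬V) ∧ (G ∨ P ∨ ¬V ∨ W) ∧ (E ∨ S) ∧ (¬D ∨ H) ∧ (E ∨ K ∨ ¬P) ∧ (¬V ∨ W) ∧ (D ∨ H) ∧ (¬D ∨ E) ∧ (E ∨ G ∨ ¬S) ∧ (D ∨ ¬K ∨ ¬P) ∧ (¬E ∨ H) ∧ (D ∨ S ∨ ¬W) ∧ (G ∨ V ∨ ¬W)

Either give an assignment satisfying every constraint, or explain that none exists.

V=T, W=T, G=F, K=F, E=T, S=T, H=T, D=F, P=T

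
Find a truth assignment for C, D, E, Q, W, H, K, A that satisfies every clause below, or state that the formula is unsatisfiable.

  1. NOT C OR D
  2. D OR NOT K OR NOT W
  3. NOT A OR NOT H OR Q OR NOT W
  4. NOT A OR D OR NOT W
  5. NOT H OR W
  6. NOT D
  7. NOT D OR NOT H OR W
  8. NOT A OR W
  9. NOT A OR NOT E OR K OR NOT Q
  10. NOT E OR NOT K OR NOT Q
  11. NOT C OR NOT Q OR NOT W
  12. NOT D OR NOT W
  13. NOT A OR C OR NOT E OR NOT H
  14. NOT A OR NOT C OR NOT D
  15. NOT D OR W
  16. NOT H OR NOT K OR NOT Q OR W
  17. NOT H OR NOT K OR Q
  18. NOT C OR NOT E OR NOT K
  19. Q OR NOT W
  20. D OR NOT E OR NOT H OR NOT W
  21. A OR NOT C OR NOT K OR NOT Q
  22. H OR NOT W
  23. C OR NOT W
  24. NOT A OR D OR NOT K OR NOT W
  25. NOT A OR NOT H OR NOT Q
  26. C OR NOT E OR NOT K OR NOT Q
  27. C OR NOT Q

C = False; D = False; E = True; Q = False; W = False; H = False; K = True; A = False

Unit clause (NOT D) forces D = False.
In (NOT C OR D) only NOT C is left, so C = False.
In (C OR NOT W) only NOT W is left, so W = False.
In (C OR NOT Q) only NOT Q is left, so Q = False.
In (NOT H OR W) only NOT H is left, so H = False.
In (NOT A OR W) only NOT A is left, so A = False.
Set E = True.
Set K = True.
All clauses satisfied.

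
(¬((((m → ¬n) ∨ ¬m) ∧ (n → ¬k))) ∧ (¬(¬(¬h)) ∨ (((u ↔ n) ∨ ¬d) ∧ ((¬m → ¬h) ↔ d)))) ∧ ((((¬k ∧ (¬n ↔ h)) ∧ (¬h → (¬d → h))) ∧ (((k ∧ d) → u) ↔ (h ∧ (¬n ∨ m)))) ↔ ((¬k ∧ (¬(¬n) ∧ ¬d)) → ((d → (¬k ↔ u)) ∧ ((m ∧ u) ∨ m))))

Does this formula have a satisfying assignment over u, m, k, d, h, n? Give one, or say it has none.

Unsatisfiable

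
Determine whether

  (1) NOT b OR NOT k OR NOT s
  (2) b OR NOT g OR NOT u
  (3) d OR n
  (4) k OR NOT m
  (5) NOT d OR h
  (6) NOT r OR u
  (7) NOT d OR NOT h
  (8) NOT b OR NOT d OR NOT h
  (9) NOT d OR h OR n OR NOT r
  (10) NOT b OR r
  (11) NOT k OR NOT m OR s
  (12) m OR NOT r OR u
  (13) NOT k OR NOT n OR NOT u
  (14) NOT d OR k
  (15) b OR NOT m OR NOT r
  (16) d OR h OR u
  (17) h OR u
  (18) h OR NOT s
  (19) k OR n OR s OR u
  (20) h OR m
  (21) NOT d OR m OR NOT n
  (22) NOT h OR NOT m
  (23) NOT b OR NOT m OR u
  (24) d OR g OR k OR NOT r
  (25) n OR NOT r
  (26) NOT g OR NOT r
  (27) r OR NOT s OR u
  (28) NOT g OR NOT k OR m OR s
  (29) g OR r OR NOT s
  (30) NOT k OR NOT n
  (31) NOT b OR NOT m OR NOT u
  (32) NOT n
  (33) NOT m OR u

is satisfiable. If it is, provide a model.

Case d = True:
  (NOT d OR h) forces h = True.
  Clause (NOT d OR NOT h) is falsified — contradiction.
Case d = False:
  (d OR n) forces n = True.
  Clause (NOT n) is falsified — contradiction.
Both cases fail, so the formula is unsatisfiable.

Unsatisfiable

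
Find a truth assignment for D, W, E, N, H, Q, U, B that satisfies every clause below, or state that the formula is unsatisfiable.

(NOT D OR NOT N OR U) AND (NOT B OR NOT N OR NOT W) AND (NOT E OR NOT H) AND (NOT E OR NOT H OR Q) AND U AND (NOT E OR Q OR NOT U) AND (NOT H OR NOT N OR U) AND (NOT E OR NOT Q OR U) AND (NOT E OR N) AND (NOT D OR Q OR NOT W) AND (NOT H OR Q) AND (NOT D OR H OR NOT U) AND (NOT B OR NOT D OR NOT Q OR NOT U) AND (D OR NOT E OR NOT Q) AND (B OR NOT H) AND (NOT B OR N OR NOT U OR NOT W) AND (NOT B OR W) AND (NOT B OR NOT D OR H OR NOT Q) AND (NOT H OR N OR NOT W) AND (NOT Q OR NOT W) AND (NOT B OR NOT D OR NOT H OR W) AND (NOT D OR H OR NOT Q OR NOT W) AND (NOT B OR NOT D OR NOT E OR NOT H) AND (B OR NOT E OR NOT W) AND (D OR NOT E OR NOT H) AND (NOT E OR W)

Unit clause (U) forces U = True.
Set D = False.
Set W = False.
  then (NOT B OR W) forces B = False.
  then (NOT E OR W) forces E = False.
  then (B OR NOT H) forces H = False.
Set N = True.
Set Q = True.
All clauses satisfied.

D=F, W=F, E=F, N=T, H=F, Q=T, U=T, B=F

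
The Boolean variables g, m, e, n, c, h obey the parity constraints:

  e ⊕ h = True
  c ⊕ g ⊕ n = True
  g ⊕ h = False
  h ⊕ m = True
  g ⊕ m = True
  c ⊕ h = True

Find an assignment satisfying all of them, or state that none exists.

g=T, m=F, e=F, n=F, c=F, h=T

e ⊕ h = F ⊕ T = True ✓
c ⊕ g ⊕ n = F ⊕ T ⊕ F = True ✓
g ⊕ h = T ⊕ T = False ✓
h ⊕ m = T ⊕ F = True ✓
g ⊕ m = T ⊕ F = True ✓
c ⊕ h = F ⊕ T = True ✓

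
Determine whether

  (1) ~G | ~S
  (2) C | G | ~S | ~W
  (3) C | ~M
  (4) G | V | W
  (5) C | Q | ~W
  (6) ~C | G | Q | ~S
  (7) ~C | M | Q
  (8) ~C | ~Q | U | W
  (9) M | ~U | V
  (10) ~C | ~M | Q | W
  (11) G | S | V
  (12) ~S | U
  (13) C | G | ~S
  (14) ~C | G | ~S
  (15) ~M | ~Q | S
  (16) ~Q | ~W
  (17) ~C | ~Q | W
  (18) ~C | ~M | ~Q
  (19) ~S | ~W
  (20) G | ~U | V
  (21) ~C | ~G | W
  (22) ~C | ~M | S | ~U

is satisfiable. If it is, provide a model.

Set C = False.
  then (C | ~M) forces M = False.
Set V = True.
Try S = True:
  (~G | ~S) forces G = False.
  clause (C | G | ~S) is falsified — backtrack.
So S = False.
Set Q = False.
  then (C | Q | ~W) forces W = False.
Set U = True.
Set G = True.
All clauses satisfied.

C = False, M = False, V = True, S = False, Q = False, W = False, U = True, G = True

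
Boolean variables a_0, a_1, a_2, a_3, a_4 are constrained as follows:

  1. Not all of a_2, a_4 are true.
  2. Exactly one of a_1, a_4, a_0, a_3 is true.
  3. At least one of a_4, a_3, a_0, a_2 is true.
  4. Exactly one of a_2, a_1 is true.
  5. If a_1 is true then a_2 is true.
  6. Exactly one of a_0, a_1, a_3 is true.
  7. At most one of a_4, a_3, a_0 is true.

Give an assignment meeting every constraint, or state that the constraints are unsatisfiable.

a_0 = False; a_1 = False; a_2 = True; a_3 = True; a_4 = False

  (1) {a_2, a_4}: 1/2 true — not all ✓
  (2) {a_1, a_4, a_0, a_3}: 1 true — exactly one ✓
  (3) {a_4, a_3, a_0, a_2}: 2 true — at least one ✓
  (4) {a_2, a_1}: 1 true — exactly one ✓
  (5) a_1=F ⇒ a_2: vacuous ✓
  (6) {a_0, a_1, a_3}: 1 true — exactly one ✓
  (7) {a_4, a_3, a_0}: 1 true — at most one ✓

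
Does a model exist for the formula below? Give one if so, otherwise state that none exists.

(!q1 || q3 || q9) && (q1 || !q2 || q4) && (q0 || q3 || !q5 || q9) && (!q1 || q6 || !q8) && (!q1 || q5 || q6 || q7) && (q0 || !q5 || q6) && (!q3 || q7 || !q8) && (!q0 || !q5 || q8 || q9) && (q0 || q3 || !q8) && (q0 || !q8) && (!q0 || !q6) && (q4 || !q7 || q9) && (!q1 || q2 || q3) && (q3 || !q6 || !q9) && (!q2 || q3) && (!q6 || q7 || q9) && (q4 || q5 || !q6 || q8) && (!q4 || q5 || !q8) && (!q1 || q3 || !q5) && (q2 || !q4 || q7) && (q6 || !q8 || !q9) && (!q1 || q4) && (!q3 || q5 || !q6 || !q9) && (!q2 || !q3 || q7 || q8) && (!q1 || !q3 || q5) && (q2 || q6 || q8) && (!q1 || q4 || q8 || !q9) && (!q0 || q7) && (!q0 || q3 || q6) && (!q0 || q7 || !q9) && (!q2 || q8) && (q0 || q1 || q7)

q0 = False, q1 = False, q2 = False, q3 = True, q4 = True, q5 = False, q6 = True, q7 = True, q8 = False, q9 = False

Set q0 = False.
  then (q0 || !q8) forces q8 = False.
  then (!q2 || q8) forces q2 = False.
  then (q2 || q6 || q8) forces q6 = True.
Set q1 = False.
  then (q0 || q1 || q7) forces q7 = True.
Set q3 = True.
Set q4 = True.
Set q5 = False.
  then (!q3 || q5 || !q6 || !q9) forces q9 = False.
All clauses satisfied.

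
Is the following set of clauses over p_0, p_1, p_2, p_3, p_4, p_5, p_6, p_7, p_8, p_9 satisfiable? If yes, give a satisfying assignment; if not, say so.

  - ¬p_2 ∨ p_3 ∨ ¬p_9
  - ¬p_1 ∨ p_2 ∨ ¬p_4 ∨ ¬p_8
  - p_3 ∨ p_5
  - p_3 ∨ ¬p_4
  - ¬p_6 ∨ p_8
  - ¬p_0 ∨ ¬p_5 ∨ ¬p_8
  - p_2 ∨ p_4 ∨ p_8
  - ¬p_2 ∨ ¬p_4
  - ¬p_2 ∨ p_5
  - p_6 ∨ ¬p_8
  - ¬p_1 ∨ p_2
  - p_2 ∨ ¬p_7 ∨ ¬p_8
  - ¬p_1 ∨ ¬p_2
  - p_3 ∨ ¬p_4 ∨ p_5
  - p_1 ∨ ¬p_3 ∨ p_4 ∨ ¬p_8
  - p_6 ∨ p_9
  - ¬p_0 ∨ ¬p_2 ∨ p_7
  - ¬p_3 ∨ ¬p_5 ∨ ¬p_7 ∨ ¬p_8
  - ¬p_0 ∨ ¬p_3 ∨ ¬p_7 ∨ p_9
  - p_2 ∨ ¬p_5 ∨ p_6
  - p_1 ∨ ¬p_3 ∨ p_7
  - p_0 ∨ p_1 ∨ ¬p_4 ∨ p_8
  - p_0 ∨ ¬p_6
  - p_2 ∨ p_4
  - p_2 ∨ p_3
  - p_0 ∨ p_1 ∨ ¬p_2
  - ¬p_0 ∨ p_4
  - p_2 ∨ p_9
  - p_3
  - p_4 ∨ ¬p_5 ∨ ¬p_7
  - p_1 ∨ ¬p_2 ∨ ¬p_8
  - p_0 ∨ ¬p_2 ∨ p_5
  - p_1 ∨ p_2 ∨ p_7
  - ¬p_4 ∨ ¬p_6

Unit clause (p_3) forces p_3 = True.
Set p_0 = True.
  then (¬p_0 ∨ p_4) forces p_4 = True.
  then (¬p_4 ∨ ¬p_6) forces p_6 = False.
  then (¬p_2 ∨ ¬p_4) forces p_2 = False.
  then (p_6 ∨ ¬p_8) forces p_8 = False.
  then (¬p_1 ∨ p_2) forces p_1 = False.
  then (p_6 ∨ p_9) forces p_9 = True.
  then (p_2 ∨ ¬p_5 ∨ p_6) forces p_5 = False.
  then (p_1 ∨ ¬p_3 ∨ p_7) forces p_7 = True.
All clauses satisfied.

p_0: True; p_1: False; p_2: False; p_3: True; p_4: True; p_5: False; p_6: False; p_7: True; p_8: False; p_9: True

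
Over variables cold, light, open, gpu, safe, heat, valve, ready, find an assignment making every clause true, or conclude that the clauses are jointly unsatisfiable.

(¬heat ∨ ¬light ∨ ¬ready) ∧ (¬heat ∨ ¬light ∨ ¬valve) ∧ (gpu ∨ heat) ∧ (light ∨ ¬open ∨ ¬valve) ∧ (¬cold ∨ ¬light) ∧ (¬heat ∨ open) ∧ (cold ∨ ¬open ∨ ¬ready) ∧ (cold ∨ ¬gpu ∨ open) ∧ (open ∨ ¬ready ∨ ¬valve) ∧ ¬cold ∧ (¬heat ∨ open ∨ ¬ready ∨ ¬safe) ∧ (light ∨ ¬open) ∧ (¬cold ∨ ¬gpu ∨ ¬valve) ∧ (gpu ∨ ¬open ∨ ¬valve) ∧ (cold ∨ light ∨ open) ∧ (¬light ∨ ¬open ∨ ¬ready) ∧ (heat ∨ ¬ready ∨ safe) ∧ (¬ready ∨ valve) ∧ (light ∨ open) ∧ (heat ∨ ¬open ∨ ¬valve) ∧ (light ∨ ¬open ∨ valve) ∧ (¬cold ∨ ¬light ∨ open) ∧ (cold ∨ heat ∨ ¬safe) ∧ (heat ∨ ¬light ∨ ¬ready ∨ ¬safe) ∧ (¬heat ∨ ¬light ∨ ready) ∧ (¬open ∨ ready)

UNSATISFIABLE

Case open = True:
  (¬cold) forces cold = False.
  (cold ∨ ¬open ∨ ¬ready) forces ready = False.
  Clause (¬open ∨ ready) is falsified — contradiction.
Case open = False:
  (¬heat ∨ open) forces heat = False.
  (gpu ∨ heat) forces gpu = True.
  (cold ∨ ¬gpu ∨ open) forces cold = True.
  Clause (¬cold) is falsified — contradiction.
Both cases fail, so the formula is unsatisfiable.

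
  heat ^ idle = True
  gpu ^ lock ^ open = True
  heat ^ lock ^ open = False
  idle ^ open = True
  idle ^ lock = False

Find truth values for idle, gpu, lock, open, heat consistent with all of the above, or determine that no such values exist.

idle = False, gpu = False, lock = False, open = True, heat = True

heat ^ idle = T ^ F = True ✓
gpu ^ lock ^ open = F ^ F ^ T = True ✓
heat ^ lock ^ open = T ^ F ^ T = False ✓
idle ^ open = F ^ T = True ✓
idle ^ lock = F ^ F = False ✓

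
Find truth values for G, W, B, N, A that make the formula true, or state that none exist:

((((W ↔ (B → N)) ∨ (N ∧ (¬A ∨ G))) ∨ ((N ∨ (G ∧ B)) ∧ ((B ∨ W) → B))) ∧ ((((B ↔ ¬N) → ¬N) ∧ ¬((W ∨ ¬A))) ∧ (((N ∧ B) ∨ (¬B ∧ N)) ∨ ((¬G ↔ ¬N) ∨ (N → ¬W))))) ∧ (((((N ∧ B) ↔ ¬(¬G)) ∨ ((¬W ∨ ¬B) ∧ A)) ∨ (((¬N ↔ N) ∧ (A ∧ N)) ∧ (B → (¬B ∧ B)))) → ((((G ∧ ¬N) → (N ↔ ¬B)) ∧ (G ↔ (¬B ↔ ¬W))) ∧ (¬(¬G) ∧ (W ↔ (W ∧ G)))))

Unsatisfiable

Case W = True: the conjunct ¬((W ∨ ¬A)) becomes ¬((True ∨ ¬A)) = False.
Case W = False: the formula simplifies to (((¬((B → N)) ∨ (N ∧ (¬A ∨ G))) ∨ ((N ∨ (G ∧ B)) ∧ (B → B))) ∧ (((B ↔ ¬N) → ¬N) ∧ ¬(¬A))) ∧ (((((N ∧ B) ↔ ¬(¬G)) ∨ A) ∨ (((¬N ↔ N) ∧ (A ∧ N)) ∧ (B → (¬B ∧ B)))) → ((((G ∧ ¬N) → (N ↔ ¬B)) ∧ (G ↔ ¬B)) ∧ ¬(¬G))).
  A = True: simplifies to (((¬((B → N)) ∨ (N ∧ G)) ∨ ((N ∨ (G ∧ B)) ∧ (B → B))) ∧ ((B ↔ ¬N) → ¬N)) ∧ ((((G ∧ ¬N) → (N ↔ ¬B)) ∧ (G ↔ ¬B)) ∧ ¬(¬G)).
    G = True: simplifies to (((¬((B → N)) ∨ N) ∨ ((N ∨ B) ∧ (B → B))) ∧ ((B ↔ ¬N) → ¬N)) ∧ ((¬N → (N ↔ ¬B)) ∧ ¬B).
      B = True: the conjunct ¬B is False.
      B = False: simplifies to ((N ∨ N) ∧ (N → ¬N)) ∧ (¬N → N).
        N = True: the conjunct N → ¬N becomes True → ¬True = False.
        N = False: the conjunct N ∨ N becomes False ∨ False = False.
    G = False: the conjunct ¬(¬G) becomes ¬(¬False) = False.
  A = False: the conjunct ¬(¬A) becomes ¬(¬False) = False.
Both cases fail — unsatisfiable.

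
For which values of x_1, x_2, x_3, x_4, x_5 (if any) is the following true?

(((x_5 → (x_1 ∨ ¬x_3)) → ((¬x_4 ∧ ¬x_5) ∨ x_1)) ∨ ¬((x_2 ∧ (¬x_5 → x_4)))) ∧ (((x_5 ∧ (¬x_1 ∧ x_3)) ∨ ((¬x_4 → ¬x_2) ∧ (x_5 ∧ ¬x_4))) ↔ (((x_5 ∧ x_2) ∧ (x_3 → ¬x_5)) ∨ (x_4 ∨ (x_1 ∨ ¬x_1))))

x_1 = True, x_2 = False, x_3 = True, x_4 = False, x_5 = True

  ((x_5 → (x_1 ∨ ¬x_3)) → ((¬x_4 ∧ ¬x_5) ∨ x_1)) ∨ ¬((x_2 ∧ (¬x_5 → x_4))) = True
    (x_5 → (x_1 ∨ ¬x_3)) → ((¬x_4 ∧ ¬x_5) ∨ x_1) = True
      x_5 → (x_1 ∨ ¬x_3) = True
        x_1 ∨ ¬x_3 = True
          ¬x_3 = False
      (¬x_4 ∧ ¬x_5) ∨ x_1 = True
        ¬x_4 ∧ ¬x_5 = False
          ¬x_4 = True
          ¬x_5 = False
    ¬((x_2 ∧ (¬x_5 → x_4))) = True
      x_2 ∧ (¬x_5 → x_4) = False
        ¬x_5 → x_4 = True
          ¬x_5 = False
  ((x_5 ∧ (¬x_1 ∧ x_3)) ∨ ((¬x_4 → ¬x_2) ∧ (x_5 ∧ ¬x_4))) ↔ (((x_5 ∧ x_2) ∧ (x_3 → ¬x_5)) ∨ (x_4 ∨ (x_1 ∨ ¬x_1))) = True
    (x_5 ∧ (¬x_1 ∧ x_3)) ∨ ((¬x_4 → ¬x_2) ∧ (x_5 ∧ ¬x_4)) = True
      x_5 ∧ (¬x_1 ∧ x_3) = False
        ¬x_1 ∧ x_3 = False
          ¬x_1 = False
      (¬x_4 → ¬x_2) ∧ (x_5 ∧ ¬x_4) = True
        ¬x_4 → ¬x_2 = True
          ¬x_4 = True
          ¬x_2 = True
        x_5 ∧ ¬x_4 = True
          ¬x_4 = True
    ((x_5 ∧ x_2) ∧ (x_3 → ¬x_5)) ∨ (x_4 ∨ (x_1 ∨ ¬x_1)) = True
      (x_5 ∧ x_2) ∧ (x_3 → ¬x_5) = False
        x_5 ∧ x_2 = False
        x_3 → ¬x_5 = False
          ¬x_5 = False
      x_4 ∨ (x_1 ∨ ¬x_1) = True
        x_1 ∨ ¬x_1 = True
          ¬x_1 = False
Both conjuncts True, so the formula holds.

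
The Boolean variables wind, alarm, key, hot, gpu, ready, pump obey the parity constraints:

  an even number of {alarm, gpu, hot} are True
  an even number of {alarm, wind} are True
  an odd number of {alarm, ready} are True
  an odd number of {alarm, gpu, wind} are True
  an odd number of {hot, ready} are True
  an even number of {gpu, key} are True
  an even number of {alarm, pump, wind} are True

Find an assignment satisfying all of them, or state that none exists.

Unsatisfiable

Adding constraints 1, 2, 3, 4, 5 mod 2: every variable appears an even number of times on the left, so the left side is 0.
But the right sides sum to 1 (mod 2). 0 ≠ 1 — the system is inconsistent.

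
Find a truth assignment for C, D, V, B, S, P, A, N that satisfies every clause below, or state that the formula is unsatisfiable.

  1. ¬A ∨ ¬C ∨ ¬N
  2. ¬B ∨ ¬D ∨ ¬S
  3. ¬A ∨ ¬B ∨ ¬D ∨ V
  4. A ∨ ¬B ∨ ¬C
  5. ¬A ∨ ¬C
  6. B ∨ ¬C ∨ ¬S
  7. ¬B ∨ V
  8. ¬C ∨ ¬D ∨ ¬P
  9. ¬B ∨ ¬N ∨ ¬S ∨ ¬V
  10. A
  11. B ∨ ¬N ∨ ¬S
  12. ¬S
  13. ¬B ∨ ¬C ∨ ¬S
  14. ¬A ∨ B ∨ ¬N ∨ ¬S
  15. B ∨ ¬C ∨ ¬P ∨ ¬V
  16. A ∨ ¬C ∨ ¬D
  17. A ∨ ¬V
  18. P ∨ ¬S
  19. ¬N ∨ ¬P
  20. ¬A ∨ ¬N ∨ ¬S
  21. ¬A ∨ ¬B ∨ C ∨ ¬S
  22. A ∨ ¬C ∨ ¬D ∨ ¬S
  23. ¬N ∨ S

Unit clause (A) forces A = True.
Unit clause (¬S) forces S = False.
In (¬N ∨ S) only ¬N is left, so N = False.
In (¬A ∨ ¬C) only ¬C is left, so C = False.
Set D = False.
Set V = True.
Set B = True.
Set P = False.
All clauses satisfied.

C = False; D = False; V = True; B = True; S = False; P = False; A = True; N = False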